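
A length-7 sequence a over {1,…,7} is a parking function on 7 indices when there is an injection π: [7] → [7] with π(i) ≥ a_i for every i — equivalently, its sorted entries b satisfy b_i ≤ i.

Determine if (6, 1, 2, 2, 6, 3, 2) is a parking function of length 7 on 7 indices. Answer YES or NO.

Sorted: b = (1, 2, 2, 2, 3, 6, 6).
  b_1=1 ≤ 1
  b_2=2 ≤ 2
  b_3=2 ≤ 3
  b_4=2 ≤ 4
  b_5=3 ≤ 5
  b_6=6 ≤ 6
  b_7=6 ≤ 7
All bounds hold ⇒ YES

YES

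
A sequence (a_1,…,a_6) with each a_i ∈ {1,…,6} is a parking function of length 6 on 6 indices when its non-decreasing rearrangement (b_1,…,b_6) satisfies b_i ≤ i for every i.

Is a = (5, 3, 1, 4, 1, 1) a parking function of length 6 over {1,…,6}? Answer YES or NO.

Sorted: b = (1, 1, 1, 3, 4, 5).
  b_1=1 ≤ 1
  b_2=1 ≤ 2
  b_3=1 ≤ 3
  b_4=3 ≤ 4
  b_5=4 ≤ 5
  b_6=5 ≤ 6
All bounds hold ⇒ YES

YES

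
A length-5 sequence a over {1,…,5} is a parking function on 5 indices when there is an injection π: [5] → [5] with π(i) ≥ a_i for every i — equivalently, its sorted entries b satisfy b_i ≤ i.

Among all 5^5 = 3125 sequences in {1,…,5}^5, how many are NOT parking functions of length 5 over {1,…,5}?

#PF = (5−5+1)·(5+1)^(5−1) = 1 · 1296 = 1296 [KW]
Example (5,5,2,5,4) → sorted (2,4,5,5,5): b_1=2>1, not a PF.
So 3125 − 1296 = 1829 fail.

1829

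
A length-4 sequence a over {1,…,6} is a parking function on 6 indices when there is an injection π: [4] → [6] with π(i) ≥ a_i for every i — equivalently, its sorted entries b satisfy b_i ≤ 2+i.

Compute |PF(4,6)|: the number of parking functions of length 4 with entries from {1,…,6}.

1029

|PF| = 3·7^3 = 3×343 = 1029 (Konheim–Weiss)
Check (6,2,3,2) → sorted (2,2,3,6): b_i ≤ 2+i ∀i, a PF.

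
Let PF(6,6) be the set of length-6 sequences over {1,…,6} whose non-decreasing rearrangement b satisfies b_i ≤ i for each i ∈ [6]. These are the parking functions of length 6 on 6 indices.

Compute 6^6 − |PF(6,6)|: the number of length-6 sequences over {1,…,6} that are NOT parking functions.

29849

|PF(6,6)| = (6+1−6)·(6+1)^{6−1} = 1·16807 = 16807 (Pollak)
Check (4,4,6,5,4,4) → sorted (4,4,4,4,5,6): b_1=4>1, not a PF.
So 46656 − 16807 = 29849 fail.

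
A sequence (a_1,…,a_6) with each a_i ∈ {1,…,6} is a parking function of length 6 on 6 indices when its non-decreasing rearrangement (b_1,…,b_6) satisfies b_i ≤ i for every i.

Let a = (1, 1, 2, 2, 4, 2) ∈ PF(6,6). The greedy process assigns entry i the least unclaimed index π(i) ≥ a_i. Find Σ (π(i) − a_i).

9

Σπ = 21 ({1..6} each once); Σa = 1+1+2+2+4+2 = 12; disp = 21−12 = 9.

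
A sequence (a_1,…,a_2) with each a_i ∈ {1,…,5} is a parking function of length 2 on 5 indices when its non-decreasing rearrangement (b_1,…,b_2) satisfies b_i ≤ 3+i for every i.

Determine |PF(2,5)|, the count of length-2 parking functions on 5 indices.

#PF = (5−2+1)·(5+1)^(2−1) = 4×6 = 24
Check (5,2) → sorted (2,5): b_i ≤ 3+i ∀i, a PF.

24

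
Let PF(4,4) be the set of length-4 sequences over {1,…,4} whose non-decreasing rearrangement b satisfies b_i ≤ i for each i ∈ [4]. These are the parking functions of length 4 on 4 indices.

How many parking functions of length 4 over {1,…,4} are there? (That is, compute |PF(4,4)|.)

125

#PF = (5−4)·5^(4−1) = 1×125 = 125
Check (1,3,2,2) → sorted (1,2,2,3): b_i ≤ i ∀i, a PF.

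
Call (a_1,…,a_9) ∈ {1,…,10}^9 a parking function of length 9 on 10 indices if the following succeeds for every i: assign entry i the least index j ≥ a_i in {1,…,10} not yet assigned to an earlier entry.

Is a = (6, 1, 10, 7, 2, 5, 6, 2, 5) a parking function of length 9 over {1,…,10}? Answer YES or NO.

Rearranged: b = (1, 2, 2, 5, 5, 6, 6, 7, 10).
  b_1=1 ≤ 2
  b_2=2 ≤ 3
  b_3=2 ≤ 4
  b_4=5 ≤ 5
  b_5=5 ≤ 6
  b_6=6 ≤ 7
  b_7=6 ≤ 8
  b_8=7 ≤ 9
  b_9=10 ≤ 10
All bounds hold ⇒ YES

YES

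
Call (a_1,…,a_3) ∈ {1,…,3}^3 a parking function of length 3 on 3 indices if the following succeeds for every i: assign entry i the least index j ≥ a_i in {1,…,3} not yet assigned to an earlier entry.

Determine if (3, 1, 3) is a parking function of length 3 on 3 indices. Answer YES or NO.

Order a: b = (1, 3, 3).
  b_1=1 ≤ 1
  b_2=3 > 2
  fails at i=2 ⇒ NO

NO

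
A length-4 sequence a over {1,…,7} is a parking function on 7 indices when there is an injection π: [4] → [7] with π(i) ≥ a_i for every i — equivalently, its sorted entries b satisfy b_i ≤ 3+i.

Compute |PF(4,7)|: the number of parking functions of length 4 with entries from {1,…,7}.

2048

|PF| = (7−4+1)·(7+1)^(4−1) = 4×512 = 2048 (Konheim–Weiss)
Check (2,6,1,1) → sorted (1,1,2,6): b_i ≤ 3+i ∀i, a PF.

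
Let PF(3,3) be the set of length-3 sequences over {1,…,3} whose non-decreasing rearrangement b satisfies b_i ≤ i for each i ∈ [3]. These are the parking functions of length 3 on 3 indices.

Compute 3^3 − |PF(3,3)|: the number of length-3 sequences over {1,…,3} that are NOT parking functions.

11

|PF(3,3)| = 1·4^2 = 1 · 16 = 16 (Pollak)
One tuple (2,3,2) → sorted (2,2,3): b_1=2>1, not a PF.
So 27 − 16 = 11 fail.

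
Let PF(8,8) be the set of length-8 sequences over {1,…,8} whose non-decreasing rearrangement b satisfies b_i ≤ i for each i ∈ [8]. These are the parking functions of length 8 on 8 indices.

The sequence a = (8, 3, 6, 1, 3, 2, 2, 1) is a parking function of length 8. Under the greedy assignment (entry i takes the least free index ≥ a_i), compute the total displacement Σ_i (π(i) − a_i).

Σπ = 36 ({1..8} each once); Σa = 8+3+6+1+3+2+2+1 = 26; disp = 36−26 = 10.

10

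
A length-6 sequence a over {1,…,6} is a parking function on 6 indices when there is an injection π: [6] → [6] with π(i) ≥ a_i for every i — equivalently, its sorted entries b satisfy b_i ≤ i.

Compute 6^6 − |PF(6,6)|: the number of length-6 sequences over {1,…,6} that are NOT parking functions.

|PF(6,6)| = (7−6)·7^(6−1) = 1·16807 = 16807
One tuple (5,4,6,4,6,1) → sorted (1,4,4,5,6,6): b_2=4>2, not a PF.
So 46656 − 16807 = 29849 fail.

29849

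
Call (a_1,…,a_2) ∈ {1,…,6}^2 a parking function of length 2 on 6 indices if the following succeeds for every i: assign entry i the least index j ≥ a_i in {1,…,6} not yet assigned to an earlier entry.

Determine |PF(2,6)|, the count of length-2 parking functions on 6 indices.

35

Count = (6+1−2)·(6+1)^{2−1} = 5·7 = 35 (Konheim–Weiss)
E.g. (5,5) → sorted (5,5): b_i ≤ 4+i ∀i, a PF.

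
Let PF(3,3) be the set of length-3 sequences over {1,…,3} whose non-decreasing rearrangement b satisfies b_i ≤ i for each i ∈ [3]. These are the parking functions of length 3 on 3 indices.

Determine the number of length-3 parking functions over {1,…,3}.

#PF = (3−3+1)·(3+1)^(3−1) = 1·16 = 16 [KW]
Example (1,2,1) → sorted (1,1,2): b_i ≤ i ∀i, a PF.

16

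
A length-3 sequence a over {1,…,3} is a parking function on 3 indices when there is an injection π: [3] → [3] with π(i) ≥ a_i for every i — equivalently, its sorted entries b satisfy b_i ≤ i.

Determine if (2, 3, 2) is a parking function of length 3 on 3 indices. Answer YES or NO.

Order a: b = (2, 2, 3).
  b_1=2 > 1
  fails at i=1 ⇒ NO

NO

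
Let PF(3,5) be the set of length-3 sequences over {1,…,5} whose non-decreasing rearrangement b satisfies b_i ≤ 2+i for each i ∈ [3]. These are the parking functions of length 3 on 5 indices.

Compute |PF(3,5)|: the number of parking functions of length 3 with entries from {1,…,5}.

|PF(3,5)| = 3·6^2 = 3 · 36 = 108 [KW]
E.g. (4,2,5) → sorted (2,4,5): b_i ≤ 2+i ∀i, a PF.

108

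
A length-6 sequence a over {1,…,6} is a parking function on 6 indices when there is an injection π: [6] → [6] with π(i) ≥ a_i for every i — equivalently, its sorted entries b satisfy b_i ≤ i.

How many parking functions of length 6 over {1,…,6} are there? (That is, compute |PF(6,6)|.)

16807

Count = (6+1−6)·(6+1)^{6−1} = 1·16807 = 16807
E.g. (1,3,5,2,5,2) → sorted (1,2,2,3,5,5): b_i ≤ i ∀i, a PF.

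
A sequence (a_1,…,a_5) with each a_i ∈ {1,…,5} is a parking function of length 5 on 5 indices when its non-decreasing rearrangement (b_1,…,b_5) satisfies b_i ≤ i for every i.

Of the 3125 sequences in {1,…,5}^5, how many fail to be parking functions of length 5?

1829

|PF| = (5+1−5)·(5+1)^{5−1} = 1 · 1296 = 1296
One tuple (5,5,5,3,4) → sorted (3,4,5,5,5): b_1=3>1, not a PF.
Total 3125; non-PF = 3125−1296 = 1829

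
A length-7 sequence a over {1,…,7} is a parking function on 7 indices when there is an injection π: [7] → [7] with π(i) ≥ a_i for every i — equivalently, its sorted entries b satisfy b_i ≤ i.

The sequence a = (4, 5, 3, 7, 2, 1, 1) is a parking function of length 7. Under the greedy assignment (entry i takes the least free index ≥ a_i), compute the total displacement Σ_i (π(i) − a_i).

Σπ(i) = 1+…+7 = 28; Σa = 4+5+3+7+2+1+1 = 23; disp = 28−23 = 5.

5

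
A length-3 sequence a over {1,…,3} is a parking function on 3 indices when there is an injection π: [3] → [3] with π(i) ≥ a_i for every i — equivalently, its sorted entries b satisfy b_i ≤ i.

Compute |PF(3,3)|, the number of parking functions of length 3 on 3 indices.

16

#PF = (3−3+1)·(3+1)^(3−1) = 1·16 = 16
One tuple (1,1,1) → sorted (1,1,1): b_i ≤ i ∀i, a PF.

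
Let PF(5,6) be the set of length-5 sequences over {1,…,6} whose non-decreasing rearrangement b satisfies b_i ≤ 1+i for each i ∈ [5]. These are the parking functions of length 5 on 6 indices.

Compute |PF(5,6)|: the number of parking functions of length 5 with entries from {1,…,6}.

4802

Count = (6+1−5)·(6+1)^{5−1} = 2×2401 = 4802 (Konheim–Weiss)
E.g. (2,5,2,3,6) → sorted (2,2,3,5,6): b_i ≤ 1+i ∀i, a PF.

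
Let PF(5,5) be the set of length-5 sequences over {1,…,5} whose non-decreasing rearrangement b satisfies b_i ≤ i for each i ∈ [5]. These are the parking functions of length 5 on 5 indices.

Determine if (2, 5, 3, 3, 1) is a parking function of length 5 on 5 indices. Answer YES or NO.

YES

Sorted: b = (1, 2, 3, 3, 5).
  b_1=1 ≤ 1
  b_2=2 ≤ 2
  b_3=3 ≤ 3
  b_4=3 ≤ 4
  b_5=5 ≤ 5
All bounds hold ⇒ YES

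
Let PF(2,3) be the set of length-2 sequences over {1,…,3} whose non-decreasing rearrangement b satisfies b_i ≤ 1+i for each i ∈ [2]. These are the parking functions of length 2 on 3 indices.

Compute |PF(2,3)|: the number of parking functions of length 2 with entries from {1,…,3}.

Count = (4−2)·4^(2−1) = 2·4 = 8
Example (3,2) → sorted (2,3): b_i ≤ 1+i ∀i, a PF.

8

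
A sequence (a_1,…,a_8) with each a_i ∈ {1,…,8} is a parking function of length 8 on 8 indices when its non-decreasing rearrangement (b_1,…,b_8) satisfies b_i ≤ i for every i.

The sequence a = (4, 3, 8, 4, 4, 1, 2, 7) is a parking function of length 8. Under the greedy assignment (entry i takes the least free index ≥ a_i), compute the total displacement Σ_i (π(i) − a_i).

Σπ = 36 ({1..8} each once); Σa = 4+3+8+4+4+1+2+7 = 33; disp = 36−33 = 3.

3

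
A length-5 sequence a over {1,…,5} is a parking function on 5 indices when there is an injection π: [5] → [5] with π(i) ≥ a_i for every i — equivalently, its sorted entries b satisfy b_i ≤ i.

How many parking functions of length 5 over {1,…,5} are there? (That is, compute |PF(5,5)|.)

1296

|PF| = (6−5)·6^(5−1) = 1×1296 = 1296 (Pollak)
Check (3,2,1,5,3) → sorted (1,2,3,3,5): b_i ≤ i ∀i, a PF.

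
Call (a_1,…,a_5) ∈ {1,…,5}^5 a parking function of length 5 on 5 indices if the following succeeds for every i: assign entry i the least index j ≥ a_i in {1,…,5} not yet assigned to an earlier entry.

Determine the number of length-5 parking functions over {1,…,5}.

1296

|PF| = (6−5)·6^(5−1) = 1 · 1296 = 1296
One tuple (1,3,2,3,1) → sorted (1,1,2,3,3): b_i ≤ i ∀i, a PF.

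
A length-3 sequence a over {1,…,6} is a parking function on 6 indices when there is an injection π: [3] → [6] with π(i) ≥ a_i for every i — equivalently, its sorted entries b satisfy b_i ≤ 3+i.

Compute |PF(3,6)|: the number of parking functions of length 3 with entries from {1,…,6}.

#PF = (6−3+1)·(6+1)^(3−1) = 4×49 = 196 (Konheim–Weiss)
One tuple (3,5,1) → sorted (1,3,5): b_i ≤ 3+i ∀i, a PF.

196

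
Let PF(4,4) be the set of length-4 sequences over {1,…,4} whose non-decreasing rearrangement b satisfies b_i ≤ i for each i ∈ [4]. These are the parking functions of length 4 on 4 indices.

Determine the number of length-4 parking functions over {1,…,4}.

#PF = (4−4+1)·(4+1)^(4−1) = 1×125 = 125
Example (2,4,3,1) → sorted (1,2,3,4): b_i ≤ i ∀i, a PF.

125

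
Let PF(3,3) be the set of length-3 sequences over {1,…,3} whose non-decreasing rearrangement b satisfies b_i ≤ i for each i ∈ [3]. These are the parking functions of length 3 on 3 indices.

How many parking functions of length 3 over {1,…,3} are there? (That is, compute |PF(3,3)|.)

16

|PF(3,3)| = (3−3+1)·(3+1)^(3−1) = 1×16 = 16 (Pollak)
Check (3,2,1) → sorted (1,2,3): b_i ≤ i ∀i, a PF.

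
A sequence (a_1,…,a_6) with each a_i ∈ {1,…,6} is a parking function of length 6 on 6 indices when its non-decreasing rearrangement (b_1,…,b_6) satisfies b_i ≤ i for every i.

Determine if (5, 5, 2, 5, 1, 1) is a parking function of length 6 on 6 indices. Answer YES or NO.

Rearranged: b = (1, 1, 2, 5, 5, 5).
  b_1=1 ≤ 1
  b_2=1 ≤ 2
  b_3=2 ≤ 3
  b_4=5 > 4
  fails at i=4 ⇒ NO

NO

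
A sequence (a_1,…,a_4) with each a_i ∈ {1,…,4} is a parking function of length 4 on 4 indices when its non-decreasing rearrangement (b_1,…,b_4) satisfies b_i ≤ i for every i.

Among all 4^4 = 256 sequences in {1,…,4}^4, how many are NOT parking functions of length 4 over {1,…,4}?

131

|PF(4,4)| = (4−4+1)·(4+1)^(4−1) = 1 · 125 = 125 (Pollak)
E.g. (4,3,1,4) → sorted (1,3,4,4): b_2=3>2, not a PF.
So 256 − 125 = 131 fail.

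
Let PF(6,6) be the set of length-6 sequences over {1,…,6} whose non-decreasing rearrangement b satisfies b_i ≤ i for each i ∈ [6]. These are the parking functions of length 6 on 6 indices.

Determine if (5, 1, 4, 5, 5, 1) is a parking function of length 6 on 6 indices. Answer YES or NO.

NO

Order a: b = (1, 1, 4, 5, 5, 5).
  b_1=1 ≤ 1
  b_2=1 ≤ 2
  b_3=4 > 3
  fails at i=3 ⇒ NO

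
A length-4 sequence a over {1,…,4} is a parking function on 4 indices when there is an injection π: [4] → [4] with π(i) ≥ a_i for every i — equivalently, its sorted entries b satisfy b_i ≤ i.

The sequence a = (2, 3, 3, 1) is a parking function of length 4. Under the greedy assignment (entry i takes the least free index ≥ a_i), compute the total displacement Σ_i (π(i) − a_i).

Σπ = 4·5/2 = 10 (π permutes [4]); Σa = 2+3+3+1 = 9; disp = 10−9 = 1.

1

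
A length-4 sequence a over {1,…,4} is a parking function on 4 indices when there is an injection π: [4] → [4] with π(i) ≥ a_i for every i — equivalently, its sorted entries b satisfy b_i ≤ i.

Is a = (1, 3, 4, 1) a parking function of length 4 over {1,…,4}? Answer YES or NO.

YES

Rearranged: b = (1, 1, 3, 4).
  b_1=1 ≤ 1
  b_2=1 ≤ 2
  b_3=3 ≤ 3
  b_4=4 ≤ 4
All bounds hold ⇒ YES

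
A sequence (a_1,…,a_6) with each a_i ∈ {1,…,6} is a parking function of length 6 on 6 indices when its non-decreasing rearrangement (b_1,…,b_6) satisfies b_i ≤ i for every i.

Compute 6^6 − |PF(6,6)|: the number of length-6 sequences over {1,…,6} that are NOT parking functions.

29849

Count = (6+1−6)·(6+1)^{6−1} = 1×16807 = 16807
Check (4,6,2,5,2,2) → sorted (2,2,2,4,5,6): b_1=2>1, not a PF.
6^6 − 16807 = 46656 − 16807 = 29849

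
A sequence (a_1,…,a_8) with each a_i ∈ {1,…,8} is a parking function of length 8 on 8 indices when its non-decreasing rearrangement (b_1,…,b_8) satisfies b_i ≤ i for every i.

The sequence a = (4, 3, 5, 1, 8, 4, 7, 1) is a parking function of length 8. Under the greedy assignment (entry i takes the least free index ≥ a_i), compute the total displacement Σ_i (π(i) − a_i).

3

Σπ = 36 ({1..8} each once); Σa = 4+3+5+1+8+4+7+1 = 33; disp = 36−33 = 3.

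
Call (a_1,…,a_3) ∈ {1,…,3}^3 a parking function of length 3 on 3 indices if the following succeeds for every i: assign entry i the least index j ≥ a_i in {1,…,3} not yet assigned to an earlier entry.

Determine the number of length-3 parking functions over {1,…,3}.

|PF(3,3)| = 1·4^2 = 1×16 = 16 (Pollak)
E.g. (1,2,1) → sorted (1,1,2): b_i ≤ i ∀i, a PF.

16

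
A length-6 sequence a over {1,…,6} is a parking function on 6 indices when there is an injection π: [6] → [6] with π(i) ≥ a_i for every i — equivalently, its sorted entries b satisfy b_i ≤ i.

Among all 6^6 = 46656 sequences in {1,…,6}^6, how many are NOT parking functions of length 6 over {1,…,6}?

Count = 1·7^5 = 1·16807 = 16807 (Konheim–Weiss)
One tuple (6,6,3,2,6,6) → sorted (2,3,6,6,6,6): b_1=2>1, not a PF.
6^6 − 16807 = 46656 − 16807 = 29849

29849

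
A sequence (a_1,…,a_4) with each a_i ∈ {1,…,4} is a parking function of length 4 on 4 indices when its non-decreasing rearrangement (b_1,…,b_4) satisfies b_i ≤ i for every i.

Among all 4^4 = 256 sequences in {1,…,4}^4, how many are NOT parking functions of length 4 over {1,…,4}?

#PF = (4−4+1)·(4+1)^(4−1) = 1 · 125 = 125 [KW]
Example (4,2,3,4) → sorted (2,3,4,4): b_1=2>1, not a PF.
Total 256; non-PF = 256−125 = 131

131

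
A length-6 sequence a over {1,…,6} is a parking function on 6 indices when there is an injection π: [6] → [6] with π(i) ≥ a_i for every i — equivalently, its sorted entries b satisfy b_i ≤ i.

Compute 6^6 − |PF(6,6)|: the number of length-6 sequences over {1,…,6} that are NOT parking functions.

#PF = (6−6+1)·(6+1)^(6−1) = 1×16807 = 16807
Check (3,2,2,5,6,4) → sorted (2,2,3,4,5,6): b_1=2>1, not a PF.
6^6 − 16807 = 46656 − 16807 = 29849

29849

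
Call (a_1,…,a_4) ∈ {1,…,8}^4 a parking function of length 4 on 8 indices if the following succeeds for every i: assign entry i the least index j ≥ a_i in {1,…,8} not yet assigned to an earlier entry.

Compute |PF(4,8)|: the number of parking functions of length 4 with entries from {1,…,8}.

3645

#PF = 5·9^3 = 5 · 729 = 3645 (Konheim–Weiss)
Check (6,7,2,8) → sorted (2,6,7,8): b_i ≤ 4+i ∀i, a PF.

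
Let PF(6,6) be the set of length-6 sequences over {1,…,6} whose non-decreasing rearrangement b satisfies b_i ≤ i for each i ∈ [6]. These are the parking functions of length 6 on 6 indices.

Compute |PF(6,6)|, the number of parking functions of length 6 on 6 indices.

Count = (7−6)·7^(6−1) = 1 · 16807 = 16807
Example (1,3,3,5,1,4) → sorted (1,1,3,3,4,5): b_i ≤ i ∀i, a PF.

16807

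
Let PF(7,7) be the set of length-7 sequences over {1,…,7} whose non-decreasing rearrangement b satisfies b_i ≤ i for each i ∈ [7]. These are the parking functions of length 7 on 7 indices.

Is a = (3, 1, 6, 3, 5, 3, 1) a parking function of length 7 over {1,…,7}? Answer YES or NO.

YES

Rearranged: b = (1, 1, 3, 3, 3, 5, 6).
  b_1=1 ≤ 1
  b_2=1 ≤ 2
  b_3=3 ≤ 3
  b_4=3 ≤ 4
  b_5=3 ≤ 5
  b_6=5 ≤ 6
  b_7=6 ≤ 7
All bounds hold ⇒ YES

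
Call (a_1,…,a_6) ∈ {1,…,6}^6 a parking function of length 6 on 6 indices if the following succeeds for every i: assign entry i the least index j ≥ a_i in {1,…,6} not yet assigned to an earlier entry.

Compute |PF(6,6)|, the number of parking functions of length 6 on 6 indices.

16807

#PF = (6+1−6)·(6+1)^{6−1} = 1 · 16807 = 16807 [KW]
E.g. (6,1,1,1,1,3) → sorted (1,1,1,1,3,6): b_i ≤ i ∀i, a PF.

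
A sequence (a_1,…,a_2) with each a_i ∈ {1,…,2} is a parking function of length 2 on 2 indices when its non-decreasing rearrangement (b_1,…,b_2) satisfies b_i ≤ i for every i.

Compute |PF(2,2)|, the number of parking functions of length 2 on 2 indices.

3

|PF(2,2)| = (3−2)·3^(2−1) = 1 · 3 = 3 [KW]
Check (2,1) → sorted (1,2): b_i ≤ i ∀i, a PF.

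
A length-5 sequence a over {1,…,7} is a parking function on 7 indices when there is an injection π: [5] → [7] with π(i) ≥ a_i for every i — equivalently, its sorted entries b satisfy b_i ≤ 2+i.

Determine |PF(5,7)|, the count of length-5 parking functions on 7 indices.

#PF = (7+1−5)·(7+1)^{5−1} = 3·4096 = 12288 [KW]
E.g. (4,4,5,2,3) → sorted (2,3,4,4,5): b_i ≤ 2+i ∀i, a PF.

12288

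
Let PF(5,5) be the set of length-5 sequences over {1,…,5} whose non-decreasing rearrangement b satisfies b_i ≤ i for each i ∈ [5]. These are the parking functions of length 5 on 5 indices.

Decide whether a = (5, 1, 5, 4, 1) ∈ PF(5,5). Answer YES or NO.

Rearranged: b = (1, 1, 4, 5, 5).
  b_1=1 ≤ 1
  b_2=1 ≤ 2
  b_3=4 > 3
  fails at i=3 ⇒ NO

NO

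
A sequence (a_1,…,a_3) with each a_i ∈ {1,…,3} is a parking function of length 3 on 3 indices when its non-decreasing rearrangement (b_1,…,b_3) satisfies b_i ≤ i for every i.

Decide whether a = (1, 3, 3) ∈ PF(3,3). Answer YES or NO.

Order a: b = (1, 3, 3).
  b_1=1 ≤ 1
  b_2=3 > 2
  fails at i=2 ⇒ NO

NO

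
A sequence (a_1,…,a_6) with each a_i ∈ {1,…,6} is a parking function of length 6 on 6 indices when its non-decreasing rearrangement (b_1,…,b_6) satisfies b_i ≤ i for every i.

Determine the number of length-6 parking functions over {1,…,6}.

16807

|PF| = (6−6+1)·(6+1)^(6−1) = 1 · 16807 = 16807 (Pollak)
E.g. (3,2,3,5,1,3) → sorted (1,2,3,3,3,5): b_i ≤ i ∀i, a PF.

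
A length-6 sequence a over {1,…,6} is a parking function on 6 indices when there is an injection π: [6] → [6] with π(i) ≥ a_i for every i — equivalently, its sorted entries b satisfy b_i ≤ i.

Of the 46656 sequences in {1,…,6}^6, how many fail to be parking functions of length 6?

|PF(6,6)| = (6−6+1)·(6+1)^(6−1) = 1 · 16807 = 16807 [KW]
Example (3,5,4,5,4,5) → sorted (3,4,4,5,5,5): b_1=3>1, not a PF.
Total 46656; non-PF = 46656−16807 = 29849

29849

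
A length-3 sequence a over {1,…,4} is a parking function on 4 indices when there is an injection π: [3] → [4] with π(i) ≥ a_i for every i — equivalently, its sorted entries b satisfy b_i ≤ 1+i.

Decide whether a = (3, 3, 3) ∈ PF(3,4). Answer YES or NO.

Rearranged: b = (3, 3, 3).
  b_1=3 > 2
  fails at i=1 ⇒ NO

NO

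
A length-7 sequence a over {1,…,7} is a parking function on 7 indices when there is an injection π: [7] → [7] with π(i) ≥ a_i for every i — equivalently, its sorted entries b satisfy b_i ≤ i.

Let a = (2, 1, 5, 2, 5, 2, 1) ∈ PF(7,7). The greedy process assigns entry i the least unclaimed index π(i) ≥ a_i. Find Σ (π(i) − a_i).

10

Σπ(i) = 1+…+7 = 28; Σa = 2+1+5+2+5+2+1 = 18; disp = 28−18 = 10.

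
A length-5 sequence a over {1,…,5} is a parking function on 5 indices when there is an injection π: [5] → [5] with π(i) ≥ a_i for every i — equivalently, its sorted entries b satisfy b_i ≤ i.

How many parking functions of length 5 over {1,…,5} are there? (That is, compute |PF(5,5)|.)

1296

|PF(5,5)| = (5+1−5)·(5+1)^{5−1} = 1 · 1296 = 1296 (Pollak)
E.g. (3,4,2,1,1) → sorted (1,1,2,3,4): b_i ≤ i ∀i, a PF.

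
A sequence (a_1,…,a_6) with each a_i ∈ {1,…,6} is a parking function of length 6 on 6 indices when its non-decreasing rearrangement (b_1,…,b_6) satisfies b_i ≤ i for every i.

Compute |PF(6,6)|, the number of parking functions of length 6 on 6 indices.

#PF = (6−6+1)·(6+1)^(6−1) = 1 · 16807 = 16807 [KW]
Example (5,2,3,3,1,1) → sorted (1,1,2,3,3,5): b_i ≤ i ∀i, a PF.

16807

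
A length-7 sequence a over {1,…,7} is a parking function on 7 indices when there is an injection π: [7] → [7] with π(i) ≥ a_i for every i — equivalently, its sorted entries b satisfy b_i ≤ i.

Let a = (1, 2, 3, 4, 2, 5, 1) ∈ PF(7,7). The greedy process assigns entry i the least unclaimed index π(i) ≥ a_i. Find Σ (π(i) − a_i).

10

Σπ(i) = 1+…+7 = 28; Σa = 1+2+3+4+2+5+1 = 18; disp = 28−18 = 10.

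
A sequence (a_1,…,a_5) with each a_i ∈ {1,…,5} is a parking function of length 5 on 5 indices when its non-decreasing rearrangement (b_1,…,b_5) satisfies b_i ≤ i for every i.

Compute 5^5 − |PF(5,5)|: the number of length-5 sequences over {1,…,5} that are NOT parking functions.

1829

#PF = 1·6^4 = 1·1296 = 1296 (Pollak)
Example (3,5,1,5,4) → sorted (1,3,4,5,5): b_2=3>2, not a PF.
5^5 − 1296 = 3125 − 1296 = 1829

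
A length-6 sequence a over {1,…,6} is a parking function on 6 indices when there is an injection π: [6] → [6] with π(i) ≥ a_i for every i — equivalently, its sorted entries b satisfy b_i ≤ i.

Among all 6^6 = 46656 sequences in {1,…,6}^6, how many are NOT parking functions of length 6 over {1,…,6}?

29849

#PF = (7−6)·7^(6−1) = 1 · 16807 = 16807 (Pollak)
Example (5,5,4,4,3,5) → sorted (3,4,4,5,5,5): b_1=3>1, not a PF.
6^6 − 16807 = 46656 − 16807 = 29849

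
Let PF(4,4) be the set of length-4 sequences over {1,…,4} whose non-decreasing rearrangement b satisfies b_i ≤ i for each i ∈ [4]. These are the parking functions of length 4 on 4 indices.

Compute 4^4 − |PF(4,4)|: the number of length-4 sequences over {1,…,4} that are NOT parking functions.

131

Count = 1·5^3 = 1 · 125 = 125 (Pollak)
E.g. (3,1,4,4) → sorted (1,3,4,4): b_2=3>2, not a PF.
4^4 − 125 = 256 − 125 = 131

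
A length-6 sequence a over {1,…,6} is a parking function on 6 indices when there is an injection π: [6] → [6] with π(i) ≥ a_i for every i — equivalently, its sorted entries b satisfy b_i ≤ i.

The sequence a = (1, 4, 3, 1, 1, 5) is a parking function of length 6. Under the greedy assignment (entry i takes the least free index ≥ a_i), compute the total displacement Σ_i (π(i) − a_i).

6

Σπ = 21 ({1..6} each once); Σa = 1+4+3+1+1+5 = 15; disp = 21−15 = 6.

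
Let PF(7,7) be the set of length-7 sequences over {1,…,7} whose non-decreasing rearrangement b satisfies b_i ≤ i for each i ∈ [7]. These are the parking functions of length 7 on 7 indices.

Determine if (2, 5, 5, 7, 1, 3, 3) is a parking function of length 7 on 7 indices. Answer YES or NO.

YES

Sorted: b = (1, 2, 3, 3, 5, 5, 7).
  b_1=1 ≤ 1
  b_2=2 ≤ 2
  b_3=3 ≤ 3
  b_4=3 ≤ 4
  b_5=5 ≤ 5
  b_6=5 ≤ 6
  b_7=7 ≤ 7
All bounds hold ⇒ YES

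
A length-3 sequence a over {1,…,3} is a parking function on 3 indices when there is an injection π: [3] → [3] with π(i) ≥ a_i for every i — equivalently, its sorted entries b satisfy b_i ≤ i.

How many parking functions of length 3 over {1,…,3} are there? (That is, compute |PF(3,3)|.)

16

Count = (3−3+1)·(3+1)^(3−1) = 1·16 = 16 [KW]
E.g. (3,1,1) → sorted (1,1,3): b_i ≤ i ∀i, a PF.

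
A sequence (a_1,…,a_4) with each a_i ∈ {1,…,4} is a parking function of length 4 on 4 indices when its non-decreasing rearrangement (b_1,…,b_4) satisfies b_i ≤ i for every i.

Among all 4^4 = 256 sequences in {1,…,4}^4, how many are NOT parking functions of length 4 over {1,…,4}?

|PF(4,4)| = (5−4)·5^(4−1) = 1×125 = 125 [KW]
Check (4,2,4,4) → sorted (2,4,4,4): b_1=2>1, not a PF.
Total 256; non-PF = 256−125 = 131

131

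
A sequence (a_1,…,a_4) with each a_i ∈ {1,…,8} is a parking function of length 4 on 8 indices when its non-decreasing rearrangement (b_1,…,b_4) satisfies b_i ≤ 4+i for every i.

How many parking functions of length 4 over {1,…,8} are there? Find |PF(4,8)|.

#PF = (9−4)·9^(4−1) = 5 · 729 = 3645 (Konheim–Weiss)
One tuple (4,1,7,3) → sorted (1,3,4,7): b_i ≤ 4+i ∀i, a PF.

3645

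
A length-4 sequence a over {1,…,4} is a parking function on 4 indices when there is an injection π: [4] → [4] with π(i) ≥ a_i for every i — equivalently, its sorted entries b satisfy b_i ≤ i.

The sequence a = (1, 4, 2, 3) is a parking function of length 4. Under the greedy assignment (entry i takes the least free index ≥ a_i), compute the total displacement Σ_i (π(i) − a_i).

0

Σπ = 10 ({1..4} each once); Σa = 1+4+2+3 = 10; disp = 10−10 = 0.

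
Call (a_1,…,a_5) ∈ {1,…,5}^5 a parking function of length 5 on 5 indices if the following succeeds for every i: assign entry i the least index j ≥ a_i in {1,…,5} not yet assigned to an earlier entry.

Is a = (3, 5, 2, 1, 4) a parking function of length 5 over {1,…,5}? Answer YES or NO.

YES

Order a: b = (1, 2, 3, 4, 5).
  b_1=1 ≤ 1
  b_2=2 ≤ 2
  b_3=3 ≤ 3
  b_4=4 ≤ 4
  b_5=5 ≤ 5
All bounds hold ⇒ YES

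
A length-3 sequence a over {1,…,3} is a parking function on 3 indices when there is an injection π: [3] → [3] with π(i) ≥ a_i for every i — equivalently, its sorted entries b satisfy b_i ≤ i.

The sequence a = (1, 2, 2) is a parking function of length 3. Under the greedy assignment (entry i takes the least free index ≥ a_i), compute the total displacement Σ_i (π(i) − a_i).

Σπ = 6 ({1..3} each once); Σa = 1+2+2 = 5; disp = 6−5 = 1.

1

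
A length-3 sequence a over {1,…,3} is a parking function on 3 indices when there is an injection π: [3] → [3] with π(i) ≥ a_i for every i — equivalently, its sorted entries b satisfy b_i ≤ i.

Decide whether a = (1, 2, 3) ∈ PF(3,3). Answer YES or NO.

Sorted: b = (1, 2, 3).
  b_1=1 ≤ 1
  b_2=2 ≤ 2
  b_3=3 ≤ 3
All bounds hold ⇒ YES

YES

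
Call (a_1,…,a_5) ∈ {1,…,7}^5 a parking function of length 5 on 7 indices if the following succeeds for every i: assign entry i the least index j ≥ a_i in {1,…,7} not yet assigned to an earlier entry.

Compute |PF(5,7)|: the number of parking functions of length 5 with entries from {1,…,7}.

12288

#PF = (7−5+1)·(7+1)^(5−1) = 3×4096 = 12288
E.g. (7,5,3,2,5) → sorted (2,3,5,5,7): b_i ≤ 2+i ∀i, a PF.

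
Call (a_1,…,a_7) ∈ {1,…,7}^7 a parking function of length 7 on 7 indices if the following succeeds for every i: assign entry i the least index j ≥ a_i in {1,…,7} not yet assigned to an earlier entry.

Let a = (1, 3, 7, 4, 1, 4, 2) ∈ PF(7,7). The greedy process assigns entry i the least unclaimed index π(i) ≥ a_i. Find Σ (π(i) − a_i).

6

Σπ = 7·8/2 = 28 (π permutes [7]); Σa = 1+3+7+4+1+4+2 = 22; disp = 28−22 = 6.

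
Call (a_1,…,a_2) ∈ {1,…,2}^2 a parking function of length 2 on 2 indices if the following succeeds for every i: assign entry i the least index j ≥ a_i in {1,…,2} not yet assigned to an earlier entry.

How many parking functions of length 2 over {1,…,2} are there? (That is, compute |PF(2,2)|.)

|PF| = 1·3^1 = 1·3 = 3 (Konheim–Weiss)
One tuple (2,1) → sorted (1,2): b_i ≤ i ∀i, a PF.

3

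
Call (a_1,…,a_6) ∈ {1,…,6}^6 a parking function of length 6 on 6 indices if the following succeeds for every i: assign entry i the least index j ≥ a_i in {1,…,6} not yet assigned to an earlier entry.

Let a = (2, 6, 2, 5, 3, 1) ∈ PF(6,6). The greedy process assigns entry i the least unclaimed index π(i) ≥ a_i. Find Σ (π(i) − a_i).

2

Σπ = 21 ({1..6} each once); Σa = 2+6+2+5+3+1 = 19; disp = 21−19 = 2.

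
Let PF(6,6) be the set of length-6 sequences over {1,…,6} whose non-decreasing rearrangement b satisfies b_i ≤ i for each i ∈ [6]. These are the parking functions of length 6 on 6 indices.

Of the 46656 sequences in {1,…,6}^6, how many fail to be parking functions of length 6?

29849

#PF = 1·7^5 = 1·16807 = 16807 [KW]
E.g. (4,4,5,6,4,3) → sorted (3,4,4,4,5,6): b_1=3>1, not a PF.
So 46656 − 16807 = 29849 fail.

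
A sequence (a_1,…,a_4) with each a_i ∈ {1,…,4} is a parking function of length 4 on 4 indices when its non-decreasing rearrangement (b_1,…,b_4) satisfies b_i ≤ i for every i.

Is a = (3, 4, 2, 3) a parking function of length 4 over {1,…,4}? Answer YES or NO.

Sorted: b = (2, 3, 3, 4).
  b_1=2 > 1
  fails at i=1 ⇒ NO

NO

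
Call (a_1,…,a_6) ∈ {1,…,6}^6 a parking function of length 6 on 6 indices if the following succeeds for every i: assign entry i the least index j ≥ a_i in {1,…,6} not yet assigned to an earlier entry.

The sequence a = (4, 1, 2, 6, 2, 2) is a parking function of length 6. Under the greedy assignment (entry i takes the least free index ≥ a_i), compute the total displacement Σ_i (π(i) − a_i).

4

Σπ = 6·7/2 = 21 (π permutes [6]); Σa = 4+1+2+6+2+2 = 17; disp = 21−17 = 4.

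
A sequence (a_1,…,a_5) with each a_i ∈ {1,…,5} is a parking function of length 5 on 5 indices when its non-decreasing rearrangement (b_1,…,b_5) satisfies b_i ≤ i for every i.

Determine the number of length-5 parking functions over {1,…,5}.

|PF| = (6−5)·6^(5−1) = 1·1296 = 1296
One tuple (3,2,4,1,4) → sorted (1,2,3,4,4): b_i ≤ i ∀i, a PF.

1296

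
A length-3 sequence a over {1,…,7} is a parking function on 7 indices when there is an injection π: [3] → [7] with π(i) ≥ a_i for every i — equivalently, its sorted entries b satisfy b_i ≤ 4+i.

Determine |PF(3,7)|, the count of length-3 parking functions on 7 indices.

320

|PF(3,7)| = 5·8^2 = 5 · 64 = 320 [KW]
E.g. (2,4,6) → sorted (2,4,6): b_i ≤ 4+i ∀i, a PF.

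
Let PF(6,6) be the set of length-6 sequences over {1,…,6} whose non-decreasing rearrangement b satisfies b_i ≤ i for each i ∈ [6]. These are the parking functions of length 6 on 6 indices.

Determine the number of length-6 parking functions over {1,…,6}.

16807

Count = (6+1−6)·(6+1)^{6−1} = 1·16807 = 16807 (Pollak)
E.g. (2,5,1,2,4,4) → sorted (1,2,2,4,4,5): b_i ≤ i ∀i, a PF.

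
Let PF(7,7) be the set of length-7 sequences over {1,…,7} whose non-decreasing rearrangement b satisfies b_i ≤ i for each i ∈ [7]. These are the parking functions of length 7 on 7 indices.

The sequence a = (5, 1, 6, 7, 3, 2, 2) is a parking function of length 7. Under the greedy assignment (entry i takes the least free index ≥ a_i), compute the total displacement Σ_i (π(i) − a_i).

Σπ(i) = 1+…+7 = 28; Σa = 5+1+6+7+3+2+2 = 26; disp = 28−26 = 2.

2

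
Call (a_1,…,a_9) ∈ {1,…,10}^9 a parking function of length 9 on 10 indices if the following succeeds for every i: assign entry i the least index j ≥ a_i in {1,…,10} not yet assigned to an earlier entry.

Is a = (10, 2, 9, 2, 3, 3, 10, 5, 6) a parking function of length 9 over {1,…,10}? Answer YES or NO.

Order a: b = (2, 2, 3, 3, 5, 6, 9, 10, 10).
  b_1=2 ≤ 2
  b_2=2 ≤ 3
  b_3=3 ≤ 4
  b_4=3 ≤ 5
  b_5=5 ≤ 6
  b_6=6 ≤ 7
  b_7=9 > 8
  fails at i=7 ⇒ NO

NO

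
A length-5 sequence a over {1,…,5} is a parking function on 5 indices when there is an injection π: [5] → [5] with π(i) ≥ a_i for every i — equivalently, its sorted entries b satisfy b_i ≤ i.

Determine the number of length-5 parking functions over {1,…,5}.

|PF(5,5)| = (5−5+1)·(5+1)^(5−1) = 1 · 1296 = 1296 (Konheim–Weiss)
Example (3,1,3,1,1) → sorted (1,1,1,3,3): b_i ≤ i ∀i, a PF.

1296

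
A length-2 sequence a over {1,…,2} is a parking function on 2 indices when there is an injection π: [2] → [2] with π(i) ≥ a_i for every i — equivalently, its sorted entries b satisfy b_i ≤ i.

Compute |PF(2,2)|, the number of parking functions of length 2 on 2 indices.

3

Count = (3−2)·3^(2−1) = 1·3 = 3 (Pollak)
Example (2,1) → sorted (1,2): b_i ≤ i ∀i, a PF.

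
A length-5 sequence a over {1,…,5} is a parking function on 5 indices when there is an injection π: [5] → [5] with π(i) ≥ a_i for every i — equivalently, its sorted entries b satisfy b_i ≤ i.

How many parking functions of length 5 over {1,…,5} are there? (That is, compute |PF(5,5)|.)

Count = 1·6^4 = 1 · 1296 = 1296 (Pollak)
Example (2,4,1,3,4) → sorted (1,2,3,4,4): b_i ≤ i ∀i, a PF.

1296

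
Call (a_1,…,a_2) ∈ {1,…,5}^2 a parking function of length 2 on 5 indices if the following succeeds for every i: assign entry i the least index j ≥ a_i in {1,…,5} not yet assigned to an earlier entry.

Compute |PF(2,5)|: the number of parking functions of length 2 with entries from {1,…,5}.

#PF = 4·6^1 = 4×6 = 24 (Pollak)
Check (2,4) → sorted (2,4): b_i ≤ 3+i ∀i, a PF.

24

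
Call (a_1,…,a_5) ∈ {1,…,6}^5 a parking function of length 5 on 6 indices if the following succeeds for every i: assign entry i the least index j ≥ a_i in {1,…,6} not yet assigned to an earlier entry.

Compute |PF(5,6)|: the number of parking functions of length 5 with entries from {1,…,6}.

4802

|PF(5,6)| = (6−5+1)·(6+1)^(5−1) = 2×2401 = 4802 (Pollak)
Example (2,1,5,2,2) → sorted (1,2,2,2,5): b_i ≤ 1+i ∀i, a PF.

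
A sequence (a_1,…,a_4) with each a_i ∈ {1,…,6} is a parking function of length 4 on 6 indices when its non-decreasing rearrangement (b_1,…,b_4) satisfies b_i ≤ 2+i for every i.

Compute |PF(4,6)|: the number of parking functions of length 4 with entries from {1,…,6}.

|PF| = (6+1−4)·(6+1)^{4−1} = 3×343 = 1029 [KW]
Check (3,6,1,5) → sorted (1,3,5,6): b_i ≤ 2+i ∀i, a PF.

1029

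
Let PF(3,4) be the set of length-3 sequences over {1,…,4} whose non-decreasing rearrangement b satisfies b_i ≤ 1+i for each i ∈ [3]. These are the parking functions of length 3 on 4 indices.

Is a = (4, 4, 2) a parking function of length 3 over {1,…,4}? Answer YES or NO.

Rearranged: b = (2, 4, 4).
  b_1=2 ≤ 2
  b_2=4 > 3
  fails at i=2 ⇒ NO

NO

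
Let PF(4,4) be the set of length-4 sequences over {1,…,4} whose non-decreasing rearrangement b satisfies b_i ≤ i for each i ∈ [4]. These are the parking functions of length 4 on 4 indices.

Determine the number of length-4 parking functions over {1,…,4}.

#PF = (5−4)·5^(4−1) = 1 · 125 = 125 (Konheim–Weiss)
E.g. (1,3,1,3) → sorted (1,1,3,3): b_i ≤ i ∀i, a PF.

125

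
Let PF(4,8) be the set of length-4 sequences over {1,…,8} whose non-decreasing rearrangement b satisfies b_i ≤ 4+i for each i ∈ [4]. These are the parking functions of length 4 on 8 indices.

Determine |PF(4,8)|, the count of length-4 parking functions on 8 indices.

#PF = (8−4+1)·(8+1)^(4−1) = 5 · 729 = 3645 (Pollak)
E.g. (3,1,3,1) → sorted (1,1,3,3): b_i ≤ 4+i ∀i, a PF.

3645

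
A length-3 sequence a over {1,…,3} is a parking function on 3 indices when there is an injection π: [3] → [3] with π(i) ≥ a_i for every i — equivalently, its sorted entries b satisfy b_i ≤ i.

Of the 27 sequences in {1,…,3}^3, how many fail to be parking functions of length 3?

|PF(3,3)| = 1·4^2 = 1 · 16 = 16 (Pollak)
Example (3,3,3) → sorted (3,3,3): b_1=3>1, not a PF.
Total 27; non-PF = 27−16 = 11

11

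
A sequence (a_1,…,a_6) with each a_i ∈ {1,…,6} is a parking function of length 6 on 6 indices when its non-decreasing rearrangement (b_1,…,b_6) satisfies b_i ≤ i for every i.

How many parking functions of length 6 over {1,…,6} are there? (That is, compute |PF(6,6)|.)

16807

#PF = (6−6+1)·(6+1)^(6−1) = 1 · 16807 = 16807 [KW]
Example (1,2,2,2,2,1) → sorted (1,1,2,2,2,2): b_i ≤ i ∀i, a PF.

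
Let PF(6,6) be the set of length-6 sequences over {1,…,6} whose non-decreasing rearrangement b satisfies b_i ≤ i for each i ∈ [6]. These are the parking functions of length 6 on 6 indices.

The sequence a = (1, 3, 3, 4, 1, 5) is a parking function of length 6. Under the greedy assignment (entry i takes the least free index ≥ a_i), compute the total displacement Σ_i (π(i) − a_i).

Σπ = 21 ({1..6} each once); Σa = 1+3+3+4+1+5 = 17; disp = 21−17 = 4.

4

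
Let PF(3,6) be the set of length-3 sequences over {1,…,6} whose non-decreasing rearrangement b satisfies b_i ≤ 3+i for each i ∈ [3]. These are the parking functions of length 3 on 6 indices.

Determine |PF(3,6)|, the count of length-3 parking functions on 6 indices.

196

|PF(3,6)| = (6−3+1)·(6+1)^(3−1) = 4·49 = 196 [KW]
Example (3,3,6) → sorted (3,3,6): b_i ≤ 3+i ∀i, a PF.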